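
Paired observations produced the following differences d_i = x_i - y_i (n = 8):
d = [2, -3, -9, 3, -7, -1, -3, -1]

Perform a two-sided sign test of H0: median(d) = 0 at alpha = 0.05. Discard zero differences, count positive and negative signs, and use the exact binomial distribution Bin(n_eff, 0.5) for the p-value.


Step 1: Discard zero differences. Original n = 8; n_eff = number of nonzero differences = 8.
Nonzero differences (with sign): +2, -3, -9, +3, -7, -1, -3, -1
Step 2: Count signs: positive = 2, negative = 6.
Step 3: Under H0: P(positive) = 0.5, so the number of positives S ~ Bin(8, 0.5).
Step 4: Two-sided exact p-value = sum of Bin(8,0.5) probabilities at or below the observed probability = 0.289062.
Step 5: alpha = 0.05. fail to reject H0.

n_eff = 8, pos = 2, neg = 6, p = 0.289062, fail to reject H0.


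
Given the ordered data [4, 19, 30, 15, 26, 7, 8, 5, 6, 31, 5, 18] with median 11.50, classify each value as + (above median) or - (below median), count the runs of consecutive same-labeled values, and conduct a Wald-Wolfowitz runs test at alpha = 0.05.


Step 1: Compute median = 11.50; label A = above, B = below.
Labels in order: BAAAABBBBABA  (n_A = 6, n_B = 6)
Step 2: Count runs R = 6.
Step 3: Under H0 (random ordering), E[R] = 2*n_A*n_B/(n_A+n_B) + 1 = 2*6*6/12 + 1 = 7.0000.
        Var[R] = 2*n_A*n_B*(2*n_A*n_B - n_A - n_B) / ((n_A+n_B)^2 * (n_A+n_B-1)) = 4320/1584 = 2.7273.
        SD[R] = 1.6514.
Step 4: Continuity-corrected z = (R + 0.5 - E[R]) / SD[R] = (6 + 0.5 - 7.0000) / 1.6514 = -0.3028.
Step 5: Two-sided p-value via normal approximation = 2*(1 - Phi(|z|)) = 0.762069.
Step 6: alpha = 0.05. fail to reject H0.

R = 6, z = -0.3028, p = 0.762069, fail to reject H0.


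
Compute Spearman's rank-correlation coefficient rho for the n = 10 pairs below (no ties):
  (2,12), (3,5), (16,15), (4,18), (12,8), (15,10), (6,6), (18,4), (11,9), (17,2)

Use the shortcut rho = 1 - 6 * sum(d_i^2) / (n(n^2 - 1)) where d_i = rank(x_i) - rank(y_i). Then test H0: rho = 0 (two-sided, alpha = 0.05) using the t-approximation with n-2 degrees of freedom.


Step 1: Rank x and y separately (midranks; no ties here).
rank(x): 2->1, 3->2, 16->8, 4->3, 12->6, 15->7, 6->4, 18->10, 11->5, 17->9
rank(y): 12->8, 5->3, 15->9, 18->10, 8->5, 10->7, 6->4, 4->2, 9->6, 2->1
Step 2: d_i = R_x(i) - R_y(i); compute d_i^2.
  (1-8)^2=49, (2-3)^2=1, (8-9)^2=1, (3-10)^2=49, (6-5)^2=1, (7-7)^2=0, (4-4)^2=0, (10-2)^2=64, (5-6)^2=1, (9-1)^2=64
sum(d^2) = 230.
Step 3: rho = 1 - 6*230 / (10*(10^2 - 1)) = 1 - 1380/990 = -0.393939.
Step 4: Under H0, t = rho * sqrt((n-2)/(1-rho^2)) = -1.2123 ~ t(8).
Step 5: Two-sided p-value from the t-distribution with 8 df = 0.259998.
Step 6: alpha = 0.05. fail to reject H0.

rho = -0.3939, p = 0.259998, fail to reject H0 at alpha = 0.05.


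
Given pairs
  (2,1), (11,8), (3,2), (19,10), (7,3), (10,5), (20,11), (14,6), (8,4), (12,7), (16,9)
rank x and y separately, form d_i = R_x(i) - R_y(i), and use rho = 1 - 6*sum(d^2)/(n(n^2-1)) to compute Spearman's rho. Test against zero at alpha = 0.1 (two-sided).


Step 1: Rank x and y separately (midranks; no ties here).
rank(x): 2->1, 11->6, 3->2, 19->10, 7->3, 10->5, 20->11, 14->8, 8->4, 12->7, 16->9
rank(y): 1->1, 8->8, 2->2, 10->10, 3->3, 5->5, 11->11, 6->6, 4->4, 7->7, 9->9
Step 2: d_i = R_x(i) - R_y(i); compute d_i^2.
  (1-1)^2=0, (6-8)^2=4, (2-2)^2=0, (10-10)^2=0, (3-3)^2=0, (5-5)^2=0, (11-11)^2=0, (8-6)^2=4, (4-4)^2=0, (7-7)^2=0, (9-9)^2=0
sum(d^2) = 8.
Step 3: rho = 1 - 6*8 / (11*(11^2 - 1)) = 1 - 48/1320 = 0.963636.
Step 4: Under H0, t = rho * sqrt((n-2)/(1-rho^2)) = 10.8186 ~ t(9).
Step 5: Two-sided p-value from the t-distribution with 9 df = 0.000002.
Step 6: alpha = 0.1. reject H0.

rho = 0.9636, p = 0.000002, reject H0 at alpha = 0.1.


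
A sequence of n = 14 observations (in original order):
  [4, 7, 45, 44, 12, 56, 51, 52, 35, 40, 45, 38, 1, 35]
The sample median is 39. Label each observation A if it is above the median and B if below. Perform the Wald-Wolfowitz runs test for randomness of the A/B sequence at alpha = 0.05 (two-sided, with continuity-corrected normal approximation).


Step 1: Compute median = 39; label A = above, B = below.
Labels in order: BBAABAAABAABBB  (n_A = 7, n_B = 7)
Step 2: Count runs R = 7.
Step 3: Under H0 (random ordering), E[R] = 2*n_A*n_B/(n_A+n_B) + 1 = 2*7*7/14 + 1 = 8.0000.
        Var[R] = 2*n_A*n_B*(2*n_A*n_B - n_A - n_B) / ((n_A+n_B)^2 * (n_A+n_B-1)) = 8232/2548 = 3.2308.
        SD[R] = 1.7974.
Step 4: Continuity-corrected z = (R + 0.5 - E[R]) / SD[R] = (7 + 0.5 - 8.0000) / 1.7974 = -0.2782.
Step 5: Two-sided p-value via normal approximation = 2*(1 - Phi(|z|)) = 0.780879.
Step 6: alpha = 0.05. fail to reject H0.

R = 7, z = -0.2782, p = 0.780879, fail to reject H0.


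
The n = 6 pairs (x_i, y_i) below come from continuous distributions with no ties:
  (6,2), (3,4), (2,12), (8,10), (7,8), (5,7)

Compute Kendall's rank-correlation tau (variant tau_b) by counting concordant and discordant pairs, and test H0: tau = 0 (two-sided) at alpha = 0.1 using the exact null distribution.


Step 1: Enumerate the 15 unordered pairs (i,j) with i<j and classify each by sign(x_j-x_i) * sign(y_j-y_i).
  (1,2):dx=-3,dy=+2->D; (1,3):dx=-4,dy=+10->D; (1,4):dx=+2,dy=+8->C; (1,5):dx=+1,dy=+6->C
  (1,6):dx=-1,dy=+5->D; (2,3):dx=-1,dy=+8->D; (2,4):dx=+5,dy=+6->C; (2,5):dx=+4,dy=+4->C
  (2,6):dx=+2,dy=+3->C; (3,4):dx=+6,dy=-2->D; (3,5):dx=+5,dy=-4->D; (3,6):dx=+3,dy=-5->D
  (4,5):dx=-1,dy=-2->C; (4,6):dx=-3,dy=-3->C; (5,6):dx=-2,dy=-1->C
Step 2: C = 8, D = 7, total pairs = 15.
Step 3: tau = (C - D)/(n(n-1)/2) = (8 - 7)/15 = 0.066667.
Step 4: Exact two-sided p-value (enumerate n! = 720 permutations of y under H0): p = 1.000000.
Step 5: alpha = 0.1. fail to reject H0.

tau_b = 0.0667 (C=8, D=7), p = 1.000000, fail to reject H0.


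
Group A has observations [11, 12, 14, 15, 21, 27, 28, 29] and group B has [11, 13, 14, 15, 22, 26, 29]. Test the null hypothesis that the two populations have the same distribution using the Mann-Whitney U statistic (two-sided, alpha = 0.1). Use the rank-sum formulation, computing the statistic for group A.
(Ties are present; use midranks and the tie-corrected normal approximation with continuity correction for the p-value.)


Step 1: Combine and sort all 15 observations; assign midranks.
sorted (value, group): (11,X), (11,Y), (12,X), (13,Y), (14,X), (14,Y), (15,X), (15,Y), (21,X), (22,Y), (26,Y), (27,X), (28,X), (29,X), (29,Y)
ranks: 11->1.5, 11->1.5, 12->3, 13->4, 14->5.5, 14->5.5, 15->7.5, 15->7.5, 21->9, 22->10, 26->11, 27->12, 28->13, 29->14.5, 29->14.5
Step 2: Rank sum for X: R1 = 1.5 + 3 + 5.5 + 7.5 + 9 + 12 + 13 + 14.5 = 66.
Step 3: U_X = R1 - n1(n1+1)/2 = 66 - 8*9/2 = 66 - 36 = 30.
       U_Y = n1*n2 - U_X = 56 - 30 = 26.
Step 4: Ties are present, so use the tie-corrected normal approximation (with continuity correction) for the p-value.
Step 5: p-value = 0.861697; compare to alpha = 0.1. fail to reject H0.

U_X = 30, p = 0.861697, fail to reject H0 at alpha = 0.1.


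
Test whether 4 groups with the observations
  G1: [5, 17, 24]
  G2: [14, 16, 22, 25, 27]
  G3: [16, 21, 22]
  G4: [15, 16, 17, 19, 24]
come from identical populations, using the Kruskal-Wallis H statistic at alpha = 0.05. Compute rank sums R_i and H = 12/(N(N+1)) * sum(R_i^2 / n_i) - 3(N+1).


Step 1: Combine all N = 16 observations and assign midranks.
sorted (value, group, rank): (5,G1,1), (14,G2,2), (15,G4,3), (16,G2,5), (16,G3,5), (16,G4,5), (17,G1,7.5), (17,G4,7.5), (19,G4,9), (21,G3,10), (22,G2,11.5), (22,G3,11.5), (24,G1,13.5), (24,G4,13.5), (25,G2,15), (27,G2,16)
Step 2: Sum ranks within each group.
R_1 = 22 (n_1 = 3)
R_2 = 49.5 (n_2 = 5)
R_3 = 26.5 (n_3 = 3)
R_4 = 38 (n_4 = 5)
Step 3: H = 12/(N(N+1)) * sum(R_i^2/n_i) - 3(N+1)
     = 12/(16*17) * (22^2/3 + 49.5^2/5 + 26.5^2/3 + 38^2/5) - 3*17
     = 0.044118 * 1174.27 - 51
     = 0.805882.
Step 4: Ties present; correction factor C = 1 - 42/(16^3 - 16) = 0.989706. Corrected H = 0.805882 / 0.989706 = 0.814264.
Step 5: Under H0, H ~ chi^2(3); p-value = 0.846052.
Step 6: alpha = 0.05. fail to reject H0.

H = 0.8143, df = 3, p = 0.846052, fail to reject H0.


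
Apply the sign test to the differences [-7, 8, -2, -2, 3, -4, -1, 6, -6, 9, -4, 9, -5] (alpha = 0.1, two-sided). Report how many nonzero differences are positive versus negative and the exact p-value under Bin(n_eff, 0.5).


Step 1: Discard zero differences. Original n = 13; n_eff = number of nonzero differences = 13.
Nonzero differences (with sign): -7, +8, -2, -2, +3, -4, -1, +6, -6, +9, -4, +9, -5
Step 2: Count signs: positive = 5, negative = 8.
Step 3: Under H0: P(positive) = 0.5, so the number of positives S ~ Bin(13, 0.5).
Step 4: Two-sided exact p-value = sum of Bin(13,0.5) probabilities at or below the observed probability = 0.581055.
Step 5: alpha = 0.1. fail to reject H0.

n_eff = 13, pos = 5, neg = 8, p = 0.581055, fail to reject H0.


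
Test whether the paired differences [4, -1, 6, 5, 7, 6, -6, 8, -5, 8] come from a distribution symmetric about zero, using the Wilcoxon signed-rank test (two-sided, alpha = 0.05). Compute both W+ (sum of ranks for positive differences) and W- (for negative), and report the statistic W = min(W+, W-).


Step 1: Drop any zero differences (none here) and take |d_i|.
|d| = [4, 1, 6, 5, 7, 6, 6, 8, 5, 8]
Step 2: Midrank |d_i| (ties get averaged ranks).
ranks: |4|->2, |1|->1, |6|->6, |5|->3.5, |7|->8, |6|->6, |6|->6, |8|->9.5, |5|->3.5, |8|->9.5
Step 3: Attach original signs; sum ranks with positive sign and with negative sign.
W+ = 2 + 6 + 3.5 + 8 + 6 + 9.5 + 9.5 = 44.5
W- = 1 + 6 + 3.5 = 10.5
(Check: W+ + W- = 55 should equal n(n+1)/2 = 55.)
Step 4: Test statistic W = min(W+, W-) = 10.5.
Step 5: Ties in |d|, so use the tie-corrected normal approximation.
        E[W] = n(n+1)/4 = 10*11/4 = 27.5.
        Tie groups: |d|=5 (t=2), |d|=6 (t=3), |d|=8 (t=2); sum(t^3 - t) = 36.
        Var[W] = n(n+1)(2n+1)/24 - sum(t^3-t)/48 = 2310/24 - 36/48 = 95.5.
        z = (W - E[W]) / sqrt(Var[W]) = (10.5 - 27.5) / 9.7724 = -1.7396.
        Two-sided p = 2*Phi(z) = 0.081931.
Step 6: alpha = 0.05. fail to reject H0.

W+ = 44.5, W- = 10.5, W = min = 10.5, p = 0.081931, fail to reject H0.


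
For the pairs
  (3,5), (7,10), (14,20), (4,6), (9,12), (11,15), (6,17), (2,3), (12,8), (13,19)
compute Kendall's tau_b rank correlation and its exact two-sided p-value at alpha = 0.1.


Step 1: Enumerate the 45 unordered pairs (i,j) with i<j and classify each by sign(x_j-x_i) * sign(y_j-y_i).
  (1,2):dx=+4,dy=+5->C; (1,3):dx=+11,dy=+15->C; (1,4):dx=+1,dy=+1->C; (1,5):dx=+6,dy=+7->C
  (1,6):dx=+8,dy=+10->C; (1,7):dx=+3,dy=+12->C; (1,8):dx=-1,dy=-2->C; (1,9):dx=+9,dy=+3->C
  (1,10):dx=+10,dy=+14->C; (2,3):dx=+7,dy=+10->C; (2,4):dx=-3,dy=-4->C; (2,5):dx=+2,dy=+2->C
  (2,6):dx=+4,dy=+5->C; (2,7):dx=-1,dy=+7->D; (2,8):dx=-5,dy=-7->C; (2,9):dx=+5,dy=-2->D
  (2,10):dx=+6,dy=+9->C; (3,4):dx=-10,dy=-14->C; (3,5):dx=-5,dy=-8->C; (3,6):dx=-3,dy=-5->C
  (3,7):dx=-8,dy=-3->C; (3,8):dx=-12,dy=-17->C; (3,9):dx=-2,dy=-12->C; (3,10):dx=-1,dy=-1->C
  (4,5):dx=+5,dy=+6->C; (4,6):dx=+7,dy=+9->C; (4,7):dx=+2,dy=+11->C; (4,8):dx=-2,dy=-3->C
  (4,9):dx=+8,dy=+2->C; (4,10):dx=+9,dy=+13->C; (5,6):dx=+2,dy=+3->C; (5,7):dx=-3,dy=+5->D
  (5,8):dx=-7,dy=-9->C; (5,9):dx=+3,dy=-4->D; (5,10):dx=+4,dy=+7->C; (6,7):dx=-5,dy=+2->D
  (6,8):dx=-9,dy=-12->C; (6,9):dx=+1,dy=-7->D; (6,10):dx=+2,dy=+4->C; (7,8):dx=-4,dy=-14->C
  (7,9):dx=+6,dy=-9->D; (7,10):dx=+7,dy=+2->C; (8,9):dx=+10,dy=+5->C; (8,10):dx=+11,dy=+16->C
  (9,10):dx=+1,dy=+11->C
Step 2: C = 38, D = 7, total pairs = 45.
Step 3: tau = (C - D)/(n(n-1)/2) = (38 - 7)/45 = 0.688889.
Step 4: Exact two-sided p-value (enumerate n! = 3628800 permutations of y under H0): p = 0.004687.
Step 5: alpha = 0.1. reject H0.

tau_b = 0.6889 (C=38, D=7), p = 0.004687, reject H0.


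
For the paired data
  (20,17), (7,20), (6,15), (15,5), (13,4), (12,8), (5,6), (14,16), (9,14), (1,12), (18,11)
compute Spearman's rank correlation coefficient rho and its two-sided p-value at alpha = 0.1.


Step 1: Rank x and y separately (midranks; no ties here).
rank(x): 20->11, 7->4, 6->3, 15->9, 13->7, 12->6, 5->2, 14->8, 9->5, 1->1, 18->10
rank(y): 17->10, 20->11, 15->8, 5->2, 4->1, 8->4, 6->3, 16->9, 14->7, 12->6, 11->5
Step 2: d_i = R_x(i) - R_y(i); compute d_i^2.
  (11-10)^2=1, (4-11)^2=49, (3-8)^2=25, (9-2)^2=49, (7-1)^2=36, (6-4)^2=4, (2-3)^2=1, (8-9)^2=1, (5-7)^2=4, (1-6)^2=25, (10-5)^2=25
sum(d^2) = 220.
Step 3: rho = 1 - 6*220 / (11*(11^2 - 1)) = 1 - 1320/1320 = 0.000000.
Step 4: Under H0, t = rho * sqrt((n-2)/(1-rho^2)) = 0.0000 ~ t(9).
Step 5: Two-sided p-value from the t-distribution with 9 df = 1.000000.
Step 6: alpha = 0.1. fail to reject H0.

rho = 0.0000, p = 1.000000, fail to reject H0 at alpha = 0.1.


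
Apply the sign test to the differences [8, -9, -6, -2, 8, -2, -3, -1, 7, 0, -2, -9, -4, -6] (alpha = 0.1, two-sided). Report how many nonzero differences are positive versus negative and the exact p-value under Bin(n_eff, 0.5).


Step 1: Discard zero differences. Original n = 14; n_eff = number of nonzero differences = 13.
Nonzero differences (with sign): +8, -9, -6, -2, +8, -2, -3, -1, +7, -2, -9, -4, -6
Step 2: Count signs: positive = 3, negative = 10.
Step 3: Under H0: P(positive) = 0.5, so the number of positives S ~ Bin(13, 0.5).
Step 4: Two-sided exact p-value = sum of Bin(13,0.5) probabilities at or below the observed probability = 0.092285.
Step 5: alpha = 0.1. reject H0.

n_eff = 13, pos = 3, neg = 10, p = 0.092285, reject H0.


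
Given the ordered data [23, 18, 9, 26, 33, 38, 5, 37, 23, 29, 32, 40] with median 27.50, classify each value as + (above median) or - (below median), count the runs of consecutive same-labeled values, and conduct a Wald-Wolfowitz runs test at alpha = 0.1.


Step 1: Compute median = 27.50; label A = above, B = below.
Labels in order: BBBBAABABAAA  (n_A = 6, n_B = 6)
Step 2: Count runs R = 6.
Step 3: Under H0 (random ordering), E[R] = 2*n_A*n_B/(n_A+n_B) + 1 = 2*6*6/12 + 1 = 7.0000.
        Var[R] = 2*n_A*n_B*(2*n_A*n_B - n_A - n_B) / ((n_A+n_B)^2 * (n_A+n_B-1)) = 4320/1584 = 2.7273.
        SD[R] = 1.6514.
Step 4: Continuity-corrected z = (R + 0.5 - E[R]) / SD[R] = (6 + 0.5 - 7.0000) / 1.6514 = -0.3028.
Step 5: Two-sided p-value via normal approximation = 2*(1 - Phi(|z|)) = 0.762069.
Step 6: alpha = 0.1. fail to reject H0.

R = 6, z = -0.3028, p = 0.762069, fail to reject H0.


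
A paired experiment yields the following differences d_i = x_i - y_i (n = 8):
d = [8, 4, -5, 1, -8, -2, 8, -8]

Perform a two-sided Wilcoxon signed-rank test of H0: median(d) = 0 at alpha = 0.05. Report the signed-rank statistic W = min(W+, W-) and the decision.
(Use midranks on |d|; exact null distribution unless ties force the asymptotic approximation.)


Step 1: Drop any zero differences (none here) and take |d_i|.
|d| = [8, 4, 5, 1, 8, 2, 8, 8]
Step 2: Midrank |d_i| (ties get averaged ranks).
ranks: |8|->6.5, |4|->3, |5|->4, |1|->1, |8|->6.5, |2|->2, |8|->6.5, |8|->6.5
Step 3: Attach original signs; sum ranks with positive sign and with negative sign.
W+ = 6.5 + 3 + 1 + 6.5 = 17
W- = 4 + 6.5 + 2 + 6.5 = 19
(Check: W+ + W- = 36 should equal n(n+1)/2 = 36.)
Step 4: Test statistic W = min(W+, W-) = 17.
Step 5: Ties in |d|, so use the tie-corrected normal approximation.
        E[W] = n(n+1)/4 = 8*9/4 = 18.
        Tie groups: |d|=8 (t=4); sum(t^3 - t) = 60.
        Var[W] = n(n+1)(2n+1)/24 - sum(t^3-t)/48 = 1224/24 - 60/48 = 49.75.
        z = (W - E[W]) / sqrt(Var[W]) = (17 - 18) / 7.0534 = -0.1418.
        Two-sided p = 2*Phi(z) = 0.887257.
Step 6: alpha = 0.05. fail to reject H0.

W+ = 17, W- = 19, W = min = 17, p = 0.887257, fail to reject H0.


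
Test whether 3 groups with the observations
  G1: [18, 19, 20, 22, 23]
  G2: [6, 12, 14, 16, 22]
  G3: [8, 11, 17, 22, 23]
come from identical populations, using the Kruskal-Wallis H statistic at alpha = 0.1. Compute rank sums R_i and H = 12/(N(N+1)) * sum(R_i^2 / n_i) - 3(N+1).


Step 1: Combine all N = 15 observations and assign midranks.
sorted (value, group, rank): (6,G2,1), (8,G3,2), (11,G3,3), (12,G2,4), (14,G2,5), (16,G2,6), (17,G3,7), (18,G1,8), (19,G1,9), (20,G1,10), (22,G1,12), (22,G2,12), (22,G3,12), (23,G1,14.5), (23,G3,14.5)
Step 2: Sum ranks within each group.
R_1 = 53.5 (n_1 = 5)
R_2 = 28 (n_2 = 5)
R_3 = 38.5 (n_3 = 5)
Step 3: H = 12/(N(N+1)) * sum(R_i^2/n_i) - 3(N+1)
     = 12/(15*16) * (53.5^2/5 + 28^2/5 + 38.5^2/5) - 3*16
     = 0.050000 * 1025.7 - 48
     = 3.285000.
Step 4: Ties present; correction factor C = 1 - 30/(15^3 - 15) = 0.991071. Corrected H = 3.285000 / 0.991071 = 3.314595.
Step 5: Under H0, H ~ chi^2(2); p-value = 0.190654.
Step 6: alpha = 0.1. fail to reject H0.

H = 3.3146, df = 2, p = 0.190654, fail to reject H0.


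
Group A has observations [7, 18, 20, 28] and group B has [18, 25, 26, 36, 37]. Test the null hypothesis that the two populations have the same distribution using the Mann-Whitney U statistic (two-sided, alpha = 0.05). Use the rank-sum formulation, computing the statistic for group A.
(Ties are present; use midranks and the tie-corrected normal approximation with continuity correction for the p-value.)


Step 1: Combine and sort all 9 observations; assign midranks.
sorted (value, group): (7,X), (18,X), (18,Y), (20,X), (25,Y), (26,Y), (28,X), (36,Y), (37,Y)
ranks: 7->1, 18->2.5, 18->2.5, 20->4, 25->5, 26->6, 28->7, 36->8, 37->9
Step 2: Rank sum for X: R1 = 1 + 2.5 + 4 + 7 = 14.5.
Step 3: U_X = R1 - n1(n1+1)/2 = 14.5 - 4*5/2 = 14.5 - 10 = 4.5.
       U_Y = n1*n2 - U_X = 20 - 4.5 = 15.5.
Step 4: Ties are present, so use the tie-corrected normal approximation (with continuity correction) for the p-value.
Step 5: p-value = 0.218742; compare to alpha = 0.05. fail to reject H0.

U_X = 4.5, p = 0.218742, fail to reject H0 at alpha = 0.05.


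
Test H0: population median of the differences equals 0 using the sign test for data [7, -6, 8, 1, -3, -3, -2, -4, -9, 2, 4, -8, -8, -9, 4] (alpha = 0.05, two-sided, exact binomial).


Step 1: Discard zero differences. Original n = 15; n_eff = number of nonzero differences = 15.
Nonzero differences (with sign): +7, -6, +8, +1, -3, -3, -2, -4, -9, +2, +4, -8, -8, -9, +4
Step 2: Count signs: positive = 6, negative = 9.
Step 3: Under H0: P(positive) = 0.5, so the number of positives S ~ Bin(15, 0.5).
Step 4: Two-sided exact p-value = sum of Bin(15,0.5) probabilities at or below the observed probability = 0.607239.
Step 5: alpha = 0.05. fail to reject H0.

n_eff = 15, pos = 6, neg = 9, p = 0.607239, fail to reject H0.


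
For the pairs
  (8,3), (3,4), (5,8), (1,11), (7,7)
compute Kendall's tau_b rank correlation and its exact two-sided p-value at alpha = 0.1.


Step 1: Enumerate the 10 unordered pairs (i,j) with i<j and classify each by sign(x_j-x_i) * sign(y_j-y_i).
  (1,2):dx=-5,dy=+1->D; (1,3):dx=-3,dy=+5->D; (1,4):dx=-7,dy=+8->D; (1,5):dx=-1,dy=+4->D
  (2,3):dx=+2,dy=+4->C; (2,4):dx=-2,dy=+7->D; (2,5):dx=+4,dy=+3->C; (3,4):dx=-4,dy=+3->D
  (3,5):dx=+2,dy=-1->D; (4,5):dx=+6,dy=-4->D
Step 2: C = 2, D = 8, total pairs = 10.
Step 3: tau = (C - D)/(n(n-1)/2) = (2 - 8)/10 = -0.600000.
Step 4: Exact two-sided p-value (enumerate n! = 120 permutations of y under H0): p = 0.233333.
Step 5: alpha = 0.1. fail to reject H0.

tau_b = -0.6000 (C=2, D=8), p = 0.233333, fail to reject H0.


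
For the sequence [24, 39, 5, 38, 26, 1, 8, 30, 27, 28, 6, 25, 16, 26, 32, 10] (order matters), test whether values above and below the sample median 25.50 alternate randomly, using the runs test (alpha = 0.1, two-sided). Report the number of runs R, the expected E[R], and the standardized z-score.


Step 1: Compute median = 25.50; label A = above, B = below.
Labels in order: BABAABBAAABBBAAB  (n_A = 8, n_B = 8)
Step 2: Count runs R = 9.
Step 3: Under H0 (random ordering), E[R] = 2*n_A*n_B/(n_A+n_B) + 1 = 2*8*8/16 + 1 = 9.0000.
        Var[R] = 2*n_A*n_B*(2*n_A*n_B - n_A - n_B) / ((n_A+n_B)^2 * (n_A+n_B-1)) = 14336/3840 = 3.7333.
        SD[R] = 1.9322.
Step 4: R = E[R], so z = 0 with no continuity correction.
Step 5: Two-sided p-value via normal approximation = 2*(1 - Phi(|z|)) = 1.000000.
Step 6: alpha = 0.1. fail to reject H0.

R = 9, z = 0.0000, p = 1.000000, fail to reject H0.


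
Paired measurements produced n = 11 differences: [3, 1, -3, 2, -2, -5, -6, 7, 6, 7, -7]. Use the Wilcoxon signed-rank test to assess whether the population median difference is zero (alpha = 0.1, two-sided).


Step 1: Drop any zero differences (none here) and take |d_i|.
|d| = [3, 1, 3, 2, 2, 5, 6, 7, 6, 7, 7]
Step 2: Midrank |d_i| (ties get averaged ranks).
ranks: |3|->4.5, |1|->1, |3|->4.5, |2|->2.5, |2|->2.5, |5|->6, |6|->7.5, |7|->10, |6|->7.5, |7|->10, |7|->10
Step 3: Attach original signs; sum ranks with positive sign and with negative sign.
W+ = 4.5 + 1 + 2.5 + 10 + 7.5 + 10 = 35.5
W- = 4.5 + 2.5 + 6 + 7.5 + 10 = 30.5
(Check: W+ + W- = 66 should equal n(n+1)/2 = 66.)
Step 4: Test statistic W = min(W+, W-) = 30.5.
Step 5: Ties in |d|, so use the tie-corrected normal approximation.
        E[W] = n(n+1)/4 = 11*12/4 = 33.
        Tie groups: |d|=2 (t=2), |d|=3 (t=2), |d|=6 (t=2), |d|=7 (t=3); sum(t^3 - t) = 42.
        Var[W] = n(n+1)(2n+1)/24 - sum(t^3-t)/48 = 3036/24 - 42/48 = 125.625.
        z = (W - E[W]) / sqrt(Var[W]) = (30.5 - 33) / 11.2083 = -0.2230.
        Two-sided p = 2*Phi(z) = 0.823497.
Step 6: alpha = 0.1. fail to reject H0.

W+ = 35.5, W- = 30.5, W = min = 30.5, p = 0.823497, fail to reject H0.


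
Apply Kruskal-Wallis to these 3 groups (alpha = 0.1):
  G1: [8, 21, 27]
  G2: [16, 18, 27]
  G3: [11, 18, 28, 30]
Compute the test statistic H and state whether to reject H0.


Step 1: Combine all N = 10 observations and assign midranks.
sorted (value, group, rank): (8,G1,1), (11,G3,2), (16,G2,3), (18,G2,4.5), (18,G3,4.5), (21,G1,6), (27,G1,7.5), (27,G2,7.5), (28,G3,9), (30,G3,10)
Step 2: Sum ranks within each group.
R_1 = 14.5 (n_1 = 3)
R_2 = 15 (n_2 = 3)
R_3 = 25.5 (n_3 = 4)
Step 3: H = 12/(N(N+1)) * sum(R_i^2/n_i) - 3(N+1)
     = 12/(10*11) * (14.5^2/3 + 15^2/3 + 25.5^2/4) - 3*11
     = 0.109091 * 307.646 - 33
     = 0.561364.
Step 4: Ties present; correction factor C = 1 - 12/(10^3 - 10) = 0.987879. Corrected H = 0.561364 / 0.987879 = 0.568252.
Step 5: Under H0, H ~ chi^2(2); p-value = 0.752672.
Step 6: alpha = 0.1. fail to reject H0.

H = 0.5683, df = 2, p = 0.752672, fail to reject H0.


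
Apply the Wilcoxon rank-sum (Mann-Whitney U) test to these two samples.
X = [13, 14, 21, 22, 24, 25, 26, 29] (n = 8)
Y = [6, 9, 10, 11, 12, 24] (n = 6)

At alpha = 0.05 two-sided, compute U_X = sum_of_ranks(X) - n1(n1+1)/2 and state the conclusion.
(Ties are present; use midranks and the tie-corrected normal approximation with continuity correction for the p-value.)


Step 1: Combine and sort all 14 observations; assign midranks.
sorted (value, group): (6,Y), (9,Y), (10,Y), (11,Y), (12,Y), (13,X), (14,X), (21,X), (22,X), (24,X), (24,Y), (25,X), (26,X), (29,X)
ranks: 6->1, 9->2, 10->3, 11->4, 12->5, 13->6, 14->7, 21->8, 22->9, 24->10.5, 24->10.5, 25->12, 26->13, 29->14
Step 2: Rank sum for X: R1 = 6 + 7 + 8 + 9 + 10.5 + 12 + 13 + 14 = 79.5.
Step 3: U_X = R1 - n1(n1+1)/2 = 79.5 - 8*9/2 = 79.5 - 36 = 43.5.
       U_Y = n1*n2 - U_X = 48 - 43.5 = 4.5.
Step 4: Ties are present, so use the tie-corrected normal approximation (with continuity correction) for the p-value.
Step 5: p-value = 0.014065; compare to alpha = 0.05. reject H0.

U_X = 43.5, p = 0.014065, reject H0 at alpha = 0.05.


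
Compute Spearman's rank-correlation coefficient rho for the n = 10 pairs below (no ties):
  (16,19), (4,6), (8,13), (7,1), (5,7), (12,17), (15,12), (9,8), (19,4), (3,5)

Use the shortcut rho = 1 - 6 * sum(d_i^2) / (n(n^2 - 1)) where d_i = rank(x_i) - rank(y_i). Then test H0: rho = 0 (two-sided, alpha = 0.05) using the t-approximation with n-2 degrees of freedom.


Step 1: Rank x and y separately (midranks; no ties here).
rank(x): 16->9, 4->2, 8->5, 7->4, 5->3, 12->7, 15->8, 9->6, 19->10, 3->1
rank(y): 19->10, 6->4, 13->8, 1->1, 7->5, 17->9, 12->7, 8->6, 4->2, 5->3
Step 2: d_i = R_x(i) - R_y(i); compute d_i^2.
  (9-10)^2=1, (2-4)^2=4, (5-8)^2=9, (4-1)^2=9, (3-5)^2=4, (7-9)^2=4, (8-7)^2=1, (6-6)^2=0, (10-2)^2=64, (1-3)^2=4
sum(d^2) = 100.
Step 3: rho = 1 - 6*100 / (10*(10^2 - 1)) = 1 - 600/990 = 0.393939.
Step 4: Under H0, t = rho * sqrt((n-2)/(1-rho^2)) = 1.2123 ~ t(8).
Step 5: Two-sided p-value from the t-distribution with 8 df = 0.259998.
Step 6: alpha = 0.05. fail to reject H0.

rho = 0.3939, p = 0.259998, fail to reject H0 at alpha = 0.05.


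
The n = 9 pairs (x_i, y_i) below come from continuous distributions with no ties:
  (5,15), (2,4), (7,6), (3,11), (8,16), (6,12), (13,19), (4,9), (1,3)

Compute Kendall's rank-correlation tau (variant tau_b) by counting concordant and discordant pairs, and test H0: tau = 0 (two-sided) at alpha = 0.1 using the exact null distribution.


Step 1: Enumerate the 36 unordered pairs (i,j) with i<j and classify each by sign(x_j-x_i) * sign(y_j-y_i).
  (1,2):dx=-3,dy=-11->C; (1,3):dx=+2,dy=-9->D; (1,4):dx=-2,dy=-4->C; (1,5):dx=+3,dy=+1->C
  (1,6):dx=+1,dy=-3->D; (1,7):dx=+8,dy=+4->C; (1,8):dx=-1,dy=-6->C; (1,9):dx=-4,dy=-12->C
  (2,3):dx=+5,dy=+2->C; (2,4):dx=+1,dy=+7->C; (2,5):dx=+6,dy=+12->C; (2,6):dx=+4,dy=+8->C
  (2,7):dx=+11,dy=+15->C; (2,8):dx=+2,dy=+5->C; (2,9):dx=-1,dy=-1->C; (3,4):dx=-4,dy=+5->D
  (3,5):dx=+1,dy=+10->C; (3,6):dx=-1,dy=+6->D; (3,7):dx=+6,dy=+13->C; (3,8):dx=-3,dy=+3->D
  (3,9):dx=-6,dy=-3->C; (4,5):dx=+5,dy=+5->C; (4,6):dx=+3,dy=+1->C; (4,7):dx=+10,dy=+8->C
  (4,8):dx=+1,dy=-2->D; (4,9):dx=-2,dy=-8->C; (5,6):dx=-2,dy=-4->C; (5,7):dx=+5,dy=+3->C
  (5,8):dx=-4,dy=-7->C; (5,9):dx=-7,dy=-13->C; (6,7):dx=+7,dy=+7->C; (6,8):dx=-2,dy=-3->C
  (6,9):dx=-5,dy=-9->C; (7,8):dx=-9,dy=-10->C; (7,9):dx=-12,dy=-16->C; (8,9):dx=-3,dy=-6->C
Step 2: C = 30, D = 6, total pairs = 36.
Step 3: tau = (C - D)/(n(n-1)/2) = (30 - 6)/36 = 0.666667.
Step 4: Exact two-sided p-value (enumerate n! = 362880 permutations of y under H0): p = 0.012665.
Step 5: alpha = 0.1. reject H0.

tau_b = 0.6667 (C=30, D=6), p = 0.012665, reject H0.


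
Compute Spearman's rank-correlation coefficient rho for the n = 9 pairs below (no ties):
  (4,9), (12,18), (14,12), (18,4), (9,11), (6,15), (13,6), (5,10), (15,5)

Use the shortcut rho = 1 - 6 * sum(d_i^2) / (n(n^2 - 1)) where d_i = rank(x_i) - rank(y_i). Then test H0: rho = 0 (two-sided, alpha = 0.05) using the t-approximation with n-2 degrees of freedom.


Step 1: Rank x and y separately (midranks; no ties here).
rank(x): 4->1, 12->5, 14->7, 18->9, 9->4, 6->3, 13->6, 5->2, 15->8
rank(y): 9->4, 18->9, 12->7, 4->1, 11->6, 15->8, 6->3, 10->5, 5->2
Step 2: d_i = R_x(i) - R_y(i); compute d_i^2.
  (1-4)^2=9, (5-9)^2=16, (7-7)^2=0, (9-1)^2=64, (4-6)^2=4, (3-8)^2=25, (6-3)^2=9, (2-5)^2=9, (8-2)^2=36
sum(d^2) = 172.
Step 3: rho = 1 - 6*172 / (9*(9^2 - 1)) = 1 - 1032/720 = -0.433333.
Step 4: Under H0, t = rho * sqrt((n-2)/(1-rho^2)) = -1.2721 ~ t(7).
Step 5: Two-sided p-value from the t-distribution with 7 df = 0.243952.
Step 6: alpha = 0.05. fail to reject H0.

rho = -0.4333, p = 0.243952, fail to reject H0 at alpha = 0.05.


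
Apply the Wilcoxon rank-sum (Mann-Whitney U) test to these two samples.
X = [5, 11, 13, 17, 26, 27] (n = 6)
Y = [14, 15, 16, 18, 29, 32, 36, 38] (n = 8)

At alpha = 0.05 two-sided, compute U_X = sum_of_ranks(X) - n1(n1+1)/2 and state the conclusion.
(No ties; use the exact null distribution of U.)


Step 1: Combine and sort all 14 observations; assign midranks.
sorted (value, group): (5,X), (11,X), (13,X), (14,Y), (15,Y), (16,Y), (17,X), (18,Y), (26,X), (27,X), (29,Y), (32,Y), (36,Y), (38,Y)
ranks: 5->1, 11->2, 13->3, 14->4, 15->5, 16->6, 17->7, 18->8, 26->9, 27->10, 29->11, 32->12, 36->13, 38->14
Step 2: Rank sum for X: R1 = 1 + 2 + 3 + 7 + 9 + 10 = 32.
Step 3: U_X = R1 - n1(n1+1)/2 = 32 - 6*7/2 = 32 - 21 = 11.
       U_Y = n1*n2 - U_X = 48 - 11 = 37.
Step 4: No ties, so the exact null distribution of U (based on enumerating the C(14,6) = 3003 equally likely rank assignments) gives the two-sided p-value.
Step 5: p-value = 0.107892; compare to alpha = 0.05. fail to reject H0.

U_X = 11, p = 0.107892, fail to reject H0 at alpha = 0.05.


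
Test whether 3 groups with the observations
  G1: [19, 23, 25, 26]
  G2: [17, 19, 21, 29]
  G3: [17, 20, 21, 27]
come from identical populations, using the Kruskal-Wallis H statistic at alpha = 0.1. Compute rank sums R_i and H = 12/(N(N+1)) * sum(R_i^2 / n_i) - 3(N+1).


Step 1: Combine all N = 12 observations and assign midranks.
sorted (value, group, rank): (17,G2,1.5), (17,G3,1.5), (19,G1,3.5), (19,G2,3.5), (20,G3,5), (21,G2,6.5), (21,G3,6.5), (23,G1,8), (25,G1,9), (26,G1,10), (27,G3,11), (29,G2,12)
Step 2: Sum ranks within each group.
R_1 = 30.5 (n_1 = 4)
R_2 = 23.5 (n_2 = 4)
R_3 = 24 (n_3 = 4)
Step 3: H = 12/(N(N+1)) * sum(R_i^2/n_i) - 3(N+1)
     = 12/(12*13) * (30.5^2/4 + 23.5^2/4 + 24^2/4) - 3*13
     = 0.076923 * 514.625 - 39
     = 0.586538.
Step 4: Ties present; correction factor C = 1 - 18/(12^3 - 12) = 0.989510. Corrected H = 0.586538 / 0.989510 = 0.592756.
Step 5: Under H0, H ~ chi^2(2); p-value = 0.743506.
Step 6: alpha = 0.1. fail to reject H0.

H = 0.5928, df = 2, p = 0.743506, fail to reject H0.


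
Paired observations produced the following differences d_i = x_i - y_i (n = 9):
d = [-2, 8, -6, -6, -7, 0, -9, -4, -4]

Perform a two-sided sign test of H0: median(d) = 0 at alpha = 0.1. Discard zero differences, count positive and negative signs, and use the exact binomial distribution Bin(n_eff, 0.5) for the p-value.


Step 1: Discard zero differences. Original n = 9; n_eff = number of nonzero differences = 8.
Nonzero differences (with sign): -2, +8, -6, -6, -7, -9, -4, -4
Step 2: Count signs: positive = 1, negative = 7.
Step 3: Under H0: P(positive) = 0.5, so the number of positives S ~ Bin(8, 0.5).
Step 4: Two-sided exact p-value = sum of Bin(8,0.5) probabilities at or below the observed probability = 0.070312.
Step 5: alpha = 0.1. reject H0.

n_eff = 8, pos = 1, neg = 7, p = 0.070312, reject H0.


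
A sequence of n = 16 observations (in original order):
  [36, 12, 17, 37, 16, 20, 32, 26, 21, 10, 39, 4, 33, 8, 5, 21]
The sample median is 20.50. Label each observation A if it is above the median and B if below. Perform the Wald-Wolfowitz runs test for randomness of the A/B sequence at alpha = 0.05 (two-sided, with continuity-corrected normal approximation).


Step 1: Compute median = 20.50; label A = above, B = below.
Labels in order: ABBABBAAABABABBA  (n_A = 8, n_B = 8)
Step 2: Count runs R = 11.
Step 3: Under H0 (random ordering), E[R] = 2*n_A*n_B/(n_A+n_B) + 1 = 2*8*8/16 + 1 = 9.0000.
        Var[R] = 2*n_A*n_B*(2*n_A*n_B - n_A - n_B) / ((n_A+n_B)^2 * (n_A+n_B-1)) = 14336/3840 = 3.7333.
        SD[R] = 1.9322.
Step 4: Continuity-corrected z = (R - 0.5 - E[R]) / SD[R] = (11 - 0.5 - 9.0000) / 1.9322 = 0.7763.
Step 5: Two-sided p-value via normal approximation = 2*(1 - Phi(|z|)) = 0.437558.
Step 6: alpha = 0.05. fail to reject H0.

R = 11, z = 0.7763, p = 0.437558, fail to reject H0.


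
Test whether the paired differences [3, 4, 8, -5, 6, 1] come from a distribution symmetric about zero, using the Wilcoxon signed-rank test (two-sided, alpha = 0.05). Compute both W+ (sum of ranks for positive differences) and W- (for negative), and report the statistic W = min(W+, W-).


Step 1: Drop any zero differences (none here) and take |d_i|.
|d| = [3, 4, 8, 5, 6, 1]
Step 2: Midrank |d_i| (ties get averaged ranks).
ranks: |3|->2, |4|->3, |8|->6, |5|->4, |6|->5, |1|->1
Step 3: Attach original signs; sum ranks with positive sign and with negative sign.
W+ = 2 + 3 + 6 + 5 + 1 = 17
W- = 4 = 4
(Check: W+ + W- = 21 should equal n(n+1)/2 = 21.)
Step 4: Test statistic W = min(W+, W-) = 4.
Step 5: No ties, so the exact null distribution over the 2^6 = 64 sign assignments gives the two-sided p-value = 0.218750.
Step 6: alpha = 0.05. fail to reject H0.

W+ = 17, W- = 4, W = min = 4, p = 0.218750, fail to reject H0.


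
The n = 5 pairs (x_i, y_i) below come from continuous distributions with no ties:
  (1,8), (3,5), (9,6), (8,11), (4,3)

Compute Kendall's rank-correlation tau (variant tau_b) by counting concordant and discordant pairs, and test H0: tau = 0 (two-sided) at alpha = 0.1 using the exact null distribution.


Step 1: Enumerate the 10 unordered pairs (i,j) with i<j and classify each by sign(x_j-x_i) * sign(y_j-y_i).
  (1,2):dx=+2,dy=-3->D; (1,3):dx=+8,dy=-2->D; (1,4):dx=+7,dy=+3->C; (1,5):dx=+3,dy=-5->D
  (2,3):dx=+6,dy=+1->C; (2,4):dx=+5,dy=+6->C; (2,5):dx=+1,dy=-2->D; (3,4):dx=-1,dy=+5->D
  (3,5):dx=-5,dy=-3->C; (4,5):dx=-4,dy=-8->C
Step 2: C = 5, D = 5, total pairs = 10.
Step 3: tau = (C - D)/(n(n-1)/2) = (5 - 5)/10 = 0.000000.
Step 4: Exact two-sided p-value (enumerate n! = 120 permutations of y under H0): p = 1.000000.
Step 5: alpha = 0.1. fail to reject H0.

tau_b = 0.0000 (C=5, D=5), p = 1.000000, fail to reject H0.


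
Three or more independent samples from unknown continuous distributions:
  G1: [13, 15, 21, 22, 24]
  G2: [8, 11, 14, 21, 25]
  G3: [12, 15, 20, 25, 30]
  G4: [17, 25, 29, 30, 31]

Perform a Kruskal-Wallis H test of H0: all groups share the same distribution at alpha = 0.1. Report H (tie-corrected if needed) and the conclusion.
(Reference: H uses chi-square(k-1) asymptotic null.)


Step 1: Combine all N = 20 observations and assign midranks.
sorted (value, group, rank): (8,G2,1), (11,G2,2), (12,G3,3), (13,G1,4), (14,G2,5), (15,G1,6.5), (15,G3,6.5), (17,G4,8), (20,G3,9), (21,G1,10.5), (21,G2,10.5), (22,G1,12), (24,G1,13), (25,G2,15), (25,G3,15), (25,G4,15), (29,G4,17), (30,G3,18.5), (30,G4,18.5), (31,G4,20)
Step 2: Sum ranks within each group.
R_1 = 46 (n_1 = 5)
R_2 = 33.5 (n_2 = 5)
R_3 = 52 (n_3 = 5)
R_4 = 78.5 (n_4 = 5)
Step 3: H = 12/(N(N+1)) * sum(R_i^2/n_i) - 3(N+1)
     = 12/(20*21) * (46^2/5 + 33.5^2/5 + 52^2/5 + 78.5^2/5) - 3*21
     = 0.028571 * 2420.9 - 63
     = 6.168571.
Step 4: Ties present; correction factor C = 1 - 42/(20^3 - 20) = 0.994737. Corrected H = 6.168571 / 0.994737 = 6.201209.
Step 5: Under H0, H ~ chi^2(3); p-value = 0.102221.
Step 6: alpha = 0.1. fail to reject H0.

H = 6.2012, df = 3, p = 0.102221, fail to reject H0.


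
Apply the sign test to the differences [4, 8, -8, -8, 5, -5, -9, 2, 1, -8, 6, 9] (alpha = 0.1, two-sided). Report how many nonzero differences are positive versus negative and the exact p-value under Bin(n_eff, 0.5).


Step 1: Discard zero differences. Original n = 12; n_eff = number of nonzero differences = 12.
Nonzero differences (with sign): +4, +8, -8, -8, +5, -5, -9, +2, +1, -8, +6, +9
Step 2: Count signs: positive = 7, negative = 5.
Step 3: Under H0: P(positive) = 0.5, so the number of positives S ~ Bin(12, 0.5).
Step 4: Two-sided exact p-value = sum of Bin(12,0.5) probabilities at or below the observed probability = 0.774414.
Step 5: alpha = 0.1. fail to reject H0.

n_eff = 12, pos = 7, neg = 5, p = 0.774414, fail to reject H0.


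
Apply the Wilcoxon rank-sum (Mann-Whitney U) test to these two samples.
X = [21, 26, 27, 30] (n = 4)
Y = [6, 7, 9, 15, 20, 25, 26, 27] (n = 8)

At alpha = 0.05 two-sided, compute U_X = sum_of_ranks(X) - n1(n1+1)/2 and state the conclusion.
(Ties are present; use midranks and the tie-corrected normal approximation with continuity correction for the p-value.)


Step 1: Combine and sort all 12 observations; assign midranks.
sorted (value, group): (6,Y), (7,Y), (9,Y), (15,Y), (20,Y), (21,X), (25,Y), (26,X), (26,Y), (27,X), (27,Y), (30,X)
ranks: 6->1, 7->2, 9->3, 15->4, 20->5, 21->6, 25->7, 26->8.5, 26->8.5, 27->10.5, 27->10.5, 30->12
Step 2: Rank sum for X: R1 = 6 + 8.5 + 10.5 + 12 = 37.
Step 3: U_X = R1 - n1(n1+1)/2 = 37 - 4*5/2 = 37 - 10 = 27.
       U_Y = n1*n2 - U_X = 32 - 27 = 5.
Step 4: Ties are present, so use the tie-corrected normal approximation (with continuity correction) for the p-value.
Step 5: p-value = 0.073517; compare to alpha = 0.05. fail to reject H0.

U_X = 27, p = 0.073517, fail to reject H0 at alpha = 0.05.


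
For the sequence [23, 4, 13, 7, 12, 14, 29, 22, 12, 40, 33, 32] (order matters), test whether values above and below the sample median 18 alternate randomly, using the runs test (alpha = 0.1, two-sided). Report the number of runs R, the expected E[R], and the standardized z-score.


Step 1: Compute median = 18; label A = above, B = below.
Labels in order: ABBBBBAABAAA  (n_A = 6, n_B = 6)
Step 2: Count runs R = 5.
Step 3: Under H0 (random ordering), E[R] = 2*n_A*n_B/(n_A+n_B) + 1 = 2*6*6/12 + 1 = 7.0000.
        Var[R] = 2*n_A*n_B*(2*n_A*n_B - n_A - n_B) / ((n_A+n_B)^2 * (n_A+n_B-1)) = 4320/1584 = 2.7273.
        SD[R] = 1.6514.
Step 4: Continuity-corrected z = (R + 0.5 - E[R]) / SD[R] = (5 + 0.5 - 7.0000) / 1.6514 = -0.9083.
Step 5: Two-sided p-value via normal approximation = 2*(1 - Phi(|z|)) = 0.363722.
Step 6: alpha = 0.1. fail to reject H0.

R = 5, z = -0.9083, p = 0.363722, fail to reject H0.


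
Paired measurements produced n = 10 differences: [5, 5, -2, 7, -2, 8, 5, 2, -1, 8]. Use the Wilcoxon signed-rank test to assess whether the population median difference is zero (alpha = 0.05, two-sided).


Step 1: Drop any zero differences (none here) and take |d_i|.
|d| = [5, 5, 2, 7, 2, 8, 5, 2, 1, 8]
Step 2: Midrank |d_i| (ties get averaged ranks).
ranks: |5|->6, |5|->6, |2|->3, |7|->8, |2|->3, |8|->9.5, |5|->6, |2|->3, |1|->1, |8|->9.5
Step 3: Attach original signs; sum ranks with positive sign and with negative sign.
W+ = 6 + 6 + 8 + 9.5 + 6 + 3 + 9.5 = 48
W- = 3 + 3 + 1 = 7
(Check: W+ + W- = 55 should equal n(n+1)/2 = 55.)
Step 4: Test statistic W = min(W+, W-) = 7.
Step 5: Ties in |d|, so use the tie-corrected normal approximation.
        E[W] = n(n+1)/4 = 10*11/4 = 27.5.
        Tie groups: |d|=2 (t=3), |d|=5 (t=3), |d|=8 (t=2); sum(t^3 - t) = 54.
        Var[W] = n(n+1)(2n+1)/24 - sum(t^3-t)/48 = 2310/24 - 54/48 = 95.125.
        z = (W - E[W]) / sqrt(Var[W]) = (7 - 27.5) / 9.7532 = -2.1019.
        Two-sided p = 2*Phi(z) = 0.035564.
Step 6: alpha = 0.05. reject H0.

W+ = 48, W- = 7, W = min = 7, p = 0.035564, reject H0.


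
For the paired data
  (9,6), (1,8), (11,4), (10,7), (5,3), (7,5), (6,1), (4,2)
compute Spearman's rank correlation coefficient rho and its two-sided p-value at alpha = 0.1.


Step 1: Rank x and y separately (midranks; no ties here).
rank(x): 9->6, 1->1, 11->8, 10->7, 5->3, 7->5, 6->4, 4->2
rank(y): 6->6, 8->8, 4->4, 7->7, 3->3, 5->5, 1->1, 2->2
Step 2: d_i = R_x(i) - R_y(i); compute d_i^2.
  (6-6)^2=0, (1-8)^2=49, (8-4)^2=16, (7-7)^2=0, (3-3)^2=0, (5-5)^2=0, (4-1)^2=9, (2-2)^2=0
sum(d^2) = 74.
Step 3: rho = 1 - 6*74 / (8*(8^2 - 1)) = 1 - 444/504 = 0.119048.
Step 4: Under H0, t = rho * sqrt((n-2)/(1-rho^2)) = 0.2937 ~ t(6).
Step 5: Two-sided p-value from the t-distribution with 6 df = 0.778886.
Step 6: alpha = 0.1. fail to reject H0.

rho = 0.1190, p = 0.778886, fail to reject H0 at alpha = 0.1.


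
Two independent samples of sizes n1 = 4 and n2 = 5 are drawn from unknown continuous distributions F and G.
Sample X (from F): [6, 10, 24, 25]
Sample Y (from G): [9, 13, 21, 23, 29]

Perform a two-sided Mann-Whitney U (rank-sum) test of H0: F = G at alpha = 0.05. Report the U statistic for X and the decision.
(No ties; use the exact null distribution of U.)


Step 1: Combine and sort all 9 observations; assign midranks.
sorted (value, group): (6,X), (9,Y), (10,X), (13,Y), (21,Y), (23,Y), (24,X), (25,X), (29,Y)
ranks: 6->1, 9->2, 10->3, 13->4, 21->5, 23->6, 24->7, 25->8, 29->9
Step 2: Rank sum for X: R1 = 1 + 3 + 7 + 8 = 19.
Step 3: U_X = R1 - n1(n1+1)/2 = 19 - 4*5/2 = 19 - 10 = 9.
       U_Y = n1*n2 - U_X = 20 - 9 = 11.
Step 4: No ties, so the exact null distribution of U (based on enumerating the C(9,4) = 126 equally likely rank assignments) gives the two-sided p-value.
Step 5: p-value = 0.904762; compare to alpha = 0.05. fail to reject H0.

U_X = 9, p = 0.904762, fail to reject H0 at alpha = 0.05.


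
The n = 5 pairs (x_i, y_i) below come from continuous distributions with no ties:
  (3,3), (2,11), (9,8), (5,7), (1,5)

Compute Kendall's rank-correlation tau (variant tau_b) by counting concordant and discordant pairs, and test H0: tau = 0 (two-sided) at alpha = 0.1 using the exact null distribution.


Step 1: Enumerate the 10 unordered pairs (i,j) with i<j and classify each by sign(x_j-x_i) * sign(y_j-y_i).
  (1,2):dx=-1,dy=+8->D; (1,3):dx=+6,dy=+5->C; (1,4):dx=+2,dy=+4->C; (1,5):dx=-2,dy=+2->D
  (2,3):dx=+7,dy=-3->D; (2,4):dx=+3,dy=-4->D; (2,5):dx=-1,dy=-6->C; (3,4):dx=-4,dy=-1->C
  (3,5):dx=-8,dy=-3->C; (4,5):dx=-4,dy=-2->C
Step 2: C = 6, D = 4, total pairs = 10.
Step 3: tau = (C - D)/(n(n-1)/2) = (6 - 4)/10 = 0.200000.
Step 4: Exact two-sided p-value (enumerate n! = 120 permutations of y under H0): p = 0.816667.
Step 5: alpha = 0.1. fail to reject H0.

tau_b = 0.2000 (C=6, D=4), p = 0.816667, fail to reject H0.
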